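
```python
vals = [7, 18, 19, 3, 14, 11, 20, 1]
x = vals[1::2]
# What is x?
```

vals has length 8. The slice vals[1::2] selects indices [1, 3, 5, 7] (1->18, 3->3, 5->11, 7->1), giving [18, 3, 11, 1].

[18, 3, 11, 1]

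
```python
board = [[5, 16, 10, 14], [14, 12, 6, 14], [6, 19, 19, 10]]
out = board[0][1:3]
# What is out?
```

board[0] = [5, 16, 10, 14]. board[0] has length 4. The slice board[0][1:3] selects indices [1, 2] (1->16, 2->10), giving [16, 10].

[16, 10]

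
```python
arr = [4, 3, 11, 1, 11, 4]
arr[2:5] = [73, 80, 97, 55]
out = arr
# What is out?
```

arr starts as [4, 3, 11, 1, 11, 4] (length 6). The slice arr[2:5] covers indices [2, 3, 4] with values [11, 1, 11]. Replacing that slice with [73, 80, 97, 55] (different length) produces [4, 3, 73, 80, 97, 55, 4].

[4, 3, 73, 80, 97, 55, 4]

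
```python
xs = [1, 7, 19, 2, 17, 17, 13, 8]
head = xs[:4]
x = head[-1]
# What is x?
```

xs has length 8. The slice xs[:4] selects indices [0, 1, 2, 3] (0->1, 1->7, 2->19, 3->2), giving [1, 7, 19, 2]. So head = [1, 7, 19, 2]. Then head[-1] = 2.

2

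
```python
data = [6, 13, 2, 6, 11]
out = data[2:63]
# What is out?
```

data has length 5. The slice data[2:63] selects indices [2, 3, 4] (2->2, 3->6, 4->11), giving [2, 6, 11].

[2, 6, 11]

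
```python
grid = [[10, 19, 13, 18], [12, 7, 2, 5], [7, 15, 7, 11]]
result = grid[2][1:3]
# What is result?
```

grid[2] = [7, 15, 7, 11]. grid[2] has length 4. The slice grid[2][1:3] selects indices [1, 2] (1->15, 2->7), giving [15, 7].

[15, 7]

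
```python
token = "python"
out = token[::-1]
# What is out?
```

token has length 6. The slice token[::-1] selects indices [5, 4, 3, 2, 1, 0] (5->'n', 4->'o', 3->'h', 2->'t', 1->'y', 0->'p'), giving 'nohtyp'.

'nohtyp'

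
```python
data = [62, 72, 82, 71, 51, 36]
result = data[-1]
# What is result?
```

data has length 6. Negative index -1 maps to positive index 6 + (-1) = 5. data[5] = 36.

36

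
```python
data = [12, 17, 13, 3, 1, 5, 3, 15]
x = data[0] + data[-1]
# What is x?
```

data has length 8. data[0] = 12.
data has length 8. Negative index -1 maps to positive index 8 + (-1) = 7. data[7] = 15.
Sum: 12 + 15 = 27.

27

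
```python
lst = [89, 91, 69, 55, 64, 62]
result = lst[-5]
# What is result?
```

lst has length 6. Negative index -5 maps to positive index 6 + (-5) = 1. lst[1] = 91.

91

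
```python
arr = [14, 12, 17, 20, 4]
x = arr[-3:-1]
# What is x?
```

arr has length 5. The slice arr[-3:-1] selects indices [2, 3] (2->17, 3->20), giving [17, 20].

[17, 20]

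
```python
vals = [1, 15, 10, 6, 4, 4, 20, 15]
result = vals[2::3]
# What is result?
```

vals has length 8. The slice vals[2::3] selects indices [2, 5] (2->10, 5->4), giving [10, 4].

[10, 4]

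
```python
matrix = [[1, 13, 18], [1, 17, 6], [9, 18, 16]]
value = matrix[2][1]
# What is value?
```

matrix[2] = [9, 18, 16]. Taking column 1 of that row yields 18.

18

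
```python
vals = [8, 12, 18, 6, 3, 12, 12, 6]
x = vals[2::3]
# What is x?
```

vals has length 8. The slice vals[2::3] selects indices [2, 5] (2->18, 5->12), giving [18, 12].

[18, 12]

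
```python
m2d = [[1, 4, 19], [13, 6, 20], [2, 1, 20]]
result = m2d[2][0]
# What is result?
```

m2d[2] = [2, 1, 20]. Taking column 0 of that row yields 2.

2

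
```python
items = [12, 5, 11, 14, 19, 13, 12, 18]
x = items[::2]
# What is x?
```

items has length 8. The slice items[::2] selects indices [0, 2, 4, 6] (0->12, 2->11, 4->19, 6->12), giving [12, 11, 19, 12].

[12, 11, 19, 12]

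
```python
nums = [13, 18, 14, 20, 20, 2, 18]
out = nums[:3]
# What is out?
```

nums has length 7. The slice nums[:3] selects indices [0, 1, 2] (0->13, 1->18, 2->14), giving [13, 18, 14].

[13, 18, 14]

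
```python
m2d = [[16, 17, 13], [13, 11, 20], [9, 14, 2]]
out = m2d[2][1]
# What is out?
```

m2d[2] = [9, 14, 2]. Taking column 1 of that row yields 14.

14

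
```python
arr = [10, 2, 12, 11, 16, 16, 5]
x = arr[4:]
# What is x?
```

arr has length 7. The slice arr[4:] selects indices [4, 5, 6] (4->16, 5->16, 6->5), giving [16, 16, 5].

[16, 16, 5]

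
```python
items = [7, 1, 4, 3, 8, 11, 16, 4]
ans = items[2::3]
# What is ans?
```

items has length 8. The slice items[2::3] selects indices [2, 5] (2->4, 5->11), giving [4, 11].

[4, 11]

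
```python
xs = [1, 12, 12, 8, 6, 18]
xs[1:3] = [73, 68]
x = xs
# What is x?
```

xs starts as [1, 12, 12, 8, 6, 18] (length 6). The slice xs[1:3] covers indices [1, 2] with values [12, 12]. Replacing that slice with [73, 68] (same length) produces [1, 73, 68, 8, 6, 18].

[1, 73, 68, 8, 6, 18]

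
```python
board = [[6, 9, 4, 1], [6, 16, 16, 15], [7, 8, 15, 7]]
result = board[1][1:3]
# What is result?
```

board[1] = [6, 16, 16, 15]. board[1] has length 4. The slice board[1][1:3] selects indices [1, 2] (1->16, 2->16), giving [16, 16].

[16, 16]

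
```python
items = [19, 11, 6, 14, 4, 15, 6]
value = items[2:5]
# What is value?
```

items has length 7. The slice items[2:5] selects indices [2, 3, 4] (2->6, 3->14, 4->4), giving [6, 14, 4].

[6, 14, 4]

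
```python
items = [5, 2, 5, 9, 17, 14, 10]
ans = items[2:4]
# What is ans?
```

items has length 7. The slice items[2:4] selects indices [2, 3] (2->5, 3->9), giving [5, 9].

[5, 9]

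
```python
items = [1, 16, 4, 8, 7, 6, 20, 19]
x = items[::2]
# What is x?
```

items has length 8. The slice items[::2] selects indices [0, 2, 4, 6] (0->1, 2->4, 4->7, 6->20), giving [1, 4, 7, 20].

[1, 4, 7, 20]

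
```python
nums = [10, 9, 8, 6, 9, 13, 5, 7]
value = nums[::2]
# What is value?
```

nums has length 8. The slice nums[::2] selects indices [0, 2, 4, 6] (0->10, 2->8, 4->9, 6->5), giving [10, 8, 9, 5].

[10, 8, 9, 5]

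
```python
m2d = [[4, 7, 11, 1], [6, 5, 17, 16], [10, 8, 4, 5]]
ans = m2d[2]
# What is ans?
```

m2d has 3 rows. Row 2 is [10, 8, 4, 5].

[10, 8, 4, 5]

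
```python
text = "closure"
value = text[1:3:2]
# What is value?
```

text has length 7. The slice text[1:3:2] selects indices [1] (1->'l'), giving 'l'.

'l'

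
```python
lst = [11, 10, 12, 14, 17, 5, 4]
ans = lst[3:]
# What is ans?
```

lst has length 7. The slice lst[3:] selects indices [3, 4, 5, 6] (3->14, 4->17, 5->5, 6->4), giving [14, 17, 5, 4].

[14, 17, 5, 4]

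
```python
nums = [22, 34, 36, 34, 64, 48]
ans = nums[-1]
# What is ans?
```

nums has length 6. Negative index -1 maps to positive index 6 + (-1) = 5. nums[5] = 48.

48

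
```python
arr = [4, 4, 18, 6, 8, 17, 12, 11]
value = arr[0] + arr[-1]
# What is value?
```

arr has length 8. arr[0] = 4.
arr has length 8. Negative index -1 maps to positive index 8 + (-1) = 7. arr[7] = 11.
Sum: 4 + 11 = 15.

15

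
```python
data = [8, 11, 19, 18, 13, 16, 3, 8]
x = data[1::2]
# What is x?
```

data has length 8. The slice data[1::2] selects indices [1, 3, 5, 7] (1->11, 3->18, 5->16, 7->8), giving [11, 18, 16, 8].

[11, 18, 16, 8]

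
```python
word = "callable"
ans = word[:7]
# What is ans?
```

word has length 8. The slice word[:7] selects indices [0, 1, 2, 3, 4, 5, 6] (0->'c', 1->'a', 2->'l', 3->'l', 4->'a', 5->'b', 6->'l'), giving 'callabl'.

'callabl'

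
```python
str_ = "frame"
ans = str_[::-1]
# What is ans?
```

str_ has length 5. The slice str_[::-1] selects indices [4, 3, 2, 1, 0] (4->'e', 3->'m', 2->'a', 1->'r', 0->'f'), giving 'emarf'.

'emarf'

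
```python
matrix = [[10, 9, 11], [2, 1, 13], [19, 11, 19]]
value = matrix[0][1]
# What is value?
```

matrix[0] = [10, 9, 11]. Taking column 1 of that row yields 9.

9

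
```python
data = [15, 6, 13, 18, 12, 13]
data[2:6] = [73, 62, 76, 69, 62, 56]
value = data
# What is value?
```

data starts as [15, 6, 13, 18, 12, 13] (length 6). The slice data[2:6] covers indices [2, 3, 4, 5] with values [13, 18, 12, 13]. Replacing that slice with [73, 62, 76, 69, 62, 56] (different length) produces [15, 6, 73, 62, 76, 69, 62, 56].

[15, 6, 73, 62, 76, 69, 62, 56]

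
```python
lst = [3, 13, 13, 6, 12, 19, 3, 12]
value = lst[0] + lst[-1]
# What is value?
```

lst has length 8. lst[0] = 3.
lst has length 8. Negative index -1 maps to positive index 8 + (-1) = 7. lst[7] = 12.
Sum: 3 + 12 = 15.

15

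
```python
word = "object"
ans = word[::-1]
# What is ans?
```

word has length 6. The slice word[::-1] selects indices [5, 4, 3, 2, 1, 0] (5->'t', 4->'c', 3->'e', 2->'j', 1->'b', 0->'o'), giving 'tcejbo'.

'tcejbo'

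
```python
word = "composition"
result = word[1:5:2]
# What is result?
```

word has length 11. The slice word[1:5:2] selects indices [1, 3] (1->'o', 3->'p'), giving 'op'.

'op'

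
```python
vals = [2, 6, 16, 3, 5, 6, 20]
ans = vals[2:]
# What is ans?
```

vals has length 7. The slice vals[2:] selects indices [2, 3, 4, 5, 6] (2->16, 3->3, 4->5, 5->6, 6->20), giving [16, 3, 5, 6, 20].

[16, 3, 5, 6, 20]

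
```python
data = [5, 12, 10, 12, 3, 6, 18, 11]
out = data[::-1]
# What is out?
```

data has length 8. The slice data[::-1] selects indices [7, 6, 5, 4, 3, 2, 1, 0] (7->11, 6->18, 5->6, 4->3, 3->12, 2->10, 1->12, 0->5), giving [11, 18, 6, 3, 12, 10, 12, 5].

[11, 18, 6, 3, 12, 10, 12, 5]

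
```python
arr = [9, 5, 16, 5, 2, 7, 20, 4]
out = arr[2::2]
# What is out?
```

arr has length 8. The slice arr[2::2] selects indices [2, 4, 6] (2->16, 4->2, 6->20), giving [16, 2, 20].

[16, 2, 20]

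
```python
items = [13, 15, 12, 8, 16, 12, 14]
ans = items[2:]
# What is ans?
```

items has length 7. The slice items[2:] selects indices [2, 3, 4, 5, 6] (2->12, 3->8, 4->16, 5->12, 6->14), giving [12, 8, 16, 12, 14].

[12, 8, 16, 12, 14]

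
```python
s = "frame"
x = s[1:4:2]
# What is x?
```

s has length 5. The slice s[1:4:2] selects indices [1, 3] (1->'r', 3->'m'), giving 'rm'.

'rm'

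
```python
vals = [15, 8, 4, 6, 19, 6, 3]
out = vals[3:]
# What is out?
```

vals has length 7. The slice vals[3:] selects indices [3, 4, 5, 6] (3->6, 4->19, 5->6, 6->3), giving [6, 19, 6, 3].

[6, 19, 6, 3]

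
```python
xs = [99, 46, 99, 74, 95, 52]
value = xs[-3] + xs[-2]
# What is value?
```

xs has length 6. Negative index -3 maps to positive index 6 + (-3) = 3. xs[3] = 74.
xs has length 6. Negative index -2 maps to positive index 6 + (-2) = 4. xs[4] = 95.
Sum: 74 + 95 = 169.

169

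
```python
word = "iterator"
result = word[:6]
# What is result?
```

word has length 8. The slice word[:6] selects indices [0, 1, 2, 3, 4, 5] (0->'i', 1->'t', 2->'e', 3->'r', 4->'a', 5->'t'), giving 'iterat'.

'iterat'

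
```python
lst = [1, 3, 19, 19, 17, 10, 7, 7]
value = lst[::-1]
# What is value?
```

lst has length 8. The slice lst[::-1] selects indices [7, 6, 5, 4, 3, 2, 1, 0] (7->7, 6->7, 5->10, 4->17, 3->19, 2->19, 1->3, 0->1), giving [7, 7, 10, 17, 19, 19, 3, 1].

[7, 7, 10, 17, 19, 19, 3, 1]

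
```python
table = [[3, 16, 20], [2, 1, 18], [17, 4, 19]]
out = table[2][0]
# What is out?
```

table[2] = [17, 4, 19]. Taking column 0 of that row yields 17.

17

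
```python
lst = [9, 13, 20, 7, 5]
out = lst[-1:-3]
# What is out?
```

lst has length 5. The slice lst[-1:-3] resolves to an empty index range, so the result is [].

[]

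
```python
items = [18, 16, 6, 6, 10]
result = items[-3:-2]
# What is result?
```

items has length 5. The slice items[-3:-2] selects indices [2] (2->6), giving [6].

[6]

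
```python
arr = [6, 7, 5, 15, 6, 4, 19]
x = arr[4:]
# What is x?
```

arr has length 7. The slice arr[4:] selects indices [4, 5, 6] (4->6, 5->4, 6->19), giving [6, 4, 19].

[6, 4, 19]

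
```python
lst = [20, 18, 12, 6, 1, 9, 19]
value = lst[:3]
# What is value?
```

lst has length 7. The slice lst[:3] selects indices [0, 1, 2] (0->20, 1->18, 2->12), giving [20, 18, 12].

[20, 18, 12]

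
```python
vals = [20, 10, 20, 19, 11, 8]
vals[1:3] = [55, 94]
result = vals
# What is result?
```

vals starts as [20, 10, 20, 19, 11, 8] (length 6). The slice vals[1:3] covers indices [1, 2] with values [10, 20]. Replacing that slice with [55, 94] (same length) produces [20, 55, 94, 19, 11, 8].

[20, 55, 94, 19, 11, 8]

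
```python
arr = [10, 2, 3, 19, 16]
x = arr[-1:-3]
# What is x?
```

arr has length 5. The slice arr[-1:-3] resolves to an empty index range, so the result is [].

[]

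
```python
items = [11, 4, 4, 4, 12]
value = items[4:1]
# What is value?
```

items has length 5. The slice items[4:1] resolves to an empty index range, so the result is [].

[]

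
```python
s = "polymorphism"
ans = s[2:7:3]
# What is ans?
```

s has length 12. The slice s[2:7:3] selects indices [2, 5] (2->'l', 5->'o'), giving 'lo'.

'lo'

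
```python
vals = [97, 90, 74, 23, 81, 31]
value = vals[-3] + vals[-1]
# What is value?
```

vals has length 6. Negative index -3 maps to positive index 6 + (-3) = 3. vals[3] = 23.
vals has length 6. Negative index -1 maps to positive index 6 + (-1) = 5. vals[5] = 31.
Sum: 23 + 31 = 54.

54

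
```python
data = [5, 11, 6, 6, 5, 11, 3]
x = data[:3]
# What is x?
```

data has length 7. The slice data[:3] selects indices [0, 1, 2] (0->5, 1->11, 2->6), giving [5, 11, 6].

[5, 11, 6]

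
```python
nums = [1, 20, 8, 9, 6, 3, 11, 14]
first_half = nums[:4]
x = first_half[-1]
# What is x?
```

nums has length 8. The slice nums[:4] selects indices [0, 1, 2, 3] (0->1, 1->20, 2->8, 3->9), giving [1, 20, 8, 9]. So first_half = [1, 20, 8, 9]. Then first_half[-1] = 9.

9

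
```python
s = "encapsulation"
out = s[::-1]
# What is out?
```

s has length 13. The slice s[::-1] selects indices [12, 11, 10, 9, 8, 7, 6, 5, 4, 3, 2, 1, 0] (12->'n', 11->'o', 10->'i', 9->'t', 8->'a', 7->'l', 6->'u', 5->'s', 4->'p', 3->'a', 2->'c', 1->'n', 0->'e'), giving 'noitaluspacne'.

'noitaluspacne'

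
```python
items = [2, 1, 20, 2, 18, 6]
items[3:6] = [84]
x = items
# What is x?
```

items starts as [2, 1, 20, 2, 18, 6] (length 6). The slice items[3:6] covers indices [3, 4, 5] with values [2, 18, 6]. Replacing that slice with [84] (different length) produces [2, 1, 20, 84].

[2, 1, 20, 84]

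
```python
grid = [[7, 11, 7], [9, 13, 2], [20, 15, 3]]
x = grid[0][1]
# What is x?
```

grid[0] = [7, 11, 7]. Taking column 1 of that row yields 11.

11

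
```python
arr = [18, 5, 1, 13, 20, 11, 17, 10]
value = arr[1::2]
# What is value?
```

arr has length 8. The slice arr[1::2] selects indices [1, 3, 5, 7] (1->5, 3->13, 5->11, 7->10), giving [5, 13, 11, 10].

[5, 13, 11, 10]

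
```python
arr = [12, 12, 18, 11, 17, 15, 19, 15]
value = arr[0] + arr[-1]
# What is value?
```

arr has length 8. arr[0] = 12.
arr has length 8. Negative index -1 maps to positive index 8 + (-1) = 7. arr[7] = 15.
Sum: 12 + 15 = 27.

27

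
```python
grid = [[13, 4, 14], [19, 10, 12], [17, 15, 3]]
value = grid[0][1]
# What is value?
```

grid[0] = [13, 4, 14]. Taking column 1 of that row yields 4.

4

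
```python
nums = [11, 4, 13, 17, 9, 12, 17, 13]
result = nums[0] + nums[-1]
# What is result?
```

nums has length 8. nums[0] = 11.
nums has length 8. Negative index -1 maps to positive index 8 + (-1) = 7. nums[7] = 13.
Sum: 11 + 13 = 24.

24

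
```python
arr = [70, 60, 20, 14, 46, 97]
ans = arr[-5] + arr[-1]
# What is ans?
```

arr has length 6. Negative index -5 maps to positive index 6 + (-5) = 1. arr[1] = 60.
arr has length 6. Negative index -1 maps to positive index 6 + (-1) = 5. arr[5] = 97.
Sum: 60 + 97 = 157.

157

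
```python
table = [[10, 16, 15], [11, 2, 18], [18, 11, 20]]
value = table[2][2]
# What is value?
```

table[2] = [18, 11, 20]. Taking column 2 of that row yields 20.

20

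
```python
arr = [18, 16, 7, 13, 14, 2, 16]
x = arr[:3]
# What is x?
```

arr has length 7. The slice arr[:3] selects indices [0, 1, 2] (0->18, 1->16, 2->7), giving [18, 16, 7].

[18, 16, 7]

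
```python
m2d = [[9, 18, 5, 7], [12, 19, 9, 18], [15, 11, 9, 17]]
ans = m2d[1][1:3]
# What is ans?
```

m2d[1] = [12, 19, 9, 18]. m2d[1] has length 4. The slice m2d[1][1:3] selects indices [1, 2] (1->19, 2->9), giving [19, 9].

[19, 9]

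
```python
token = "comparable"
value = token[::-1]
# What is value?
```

token has length 10. The slice token[::-1] selects indices [9, 8, 7, 6, 5, 4, 3, 2, 1, 0] (9->'e', 8->'l', 7->'b', 6->'a', 5->'r', 4->'a', 3->'p', 2->'m', 1->'o', 0->'c'), giving 'elbarapmoc'.

'elbarapmoc'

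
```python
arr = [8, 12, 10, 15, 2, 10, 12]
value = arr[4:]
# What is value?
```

arr has length 7. The slice arr[4:] selects indices [4, 5, 6] (4->2, 5->10, 6->12), giving [2, 10, 12].

[2, 10, 12]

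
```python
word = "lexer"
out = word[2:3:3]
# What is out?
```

word has length 5. The slice word[2:3:3] selects indices [2] (2->'x'), giving 'x'.

'x'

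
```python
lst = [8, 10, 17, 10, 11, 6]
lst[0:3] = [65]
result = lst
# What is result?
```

lst starts as [8, 10, 17, 10, 11, 6] (length 6). The slice lst[0:3] covers indices [0, 1, 2] with values [8, 10, 17]. Replacing that slice with [65] (different length) produces [65, 10, 11, 6].

[65, 10, 11, 6]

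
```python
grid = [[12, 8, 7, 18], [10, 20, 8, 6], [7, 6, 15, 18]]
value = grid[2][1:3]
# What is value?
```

grid[2] = [7, 6, 15, 18]. grid[2] has length 4. The slice grid[2][1:3] selects indices [1, 2] (1->6, 2->15), giving [6, 15].

[6, 15]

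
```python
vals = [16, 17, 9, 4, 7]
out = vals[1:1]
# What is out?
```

vals has length 5. The slice vals[1:1] resolves to an empty index range, so the result is [].

[]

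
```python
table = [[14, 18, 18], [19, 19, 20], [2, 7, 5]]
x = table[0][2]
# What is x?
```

table[0] = [14, 18, 18]. Taking column 2 of that row yields 18.

18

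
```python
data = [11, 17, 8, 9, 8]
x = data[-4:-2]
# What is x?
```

data has length 5. The slice data[-4:-2] selects indices [1, 2] (1->17, 2->8), giving [17, 8].

[17, 8]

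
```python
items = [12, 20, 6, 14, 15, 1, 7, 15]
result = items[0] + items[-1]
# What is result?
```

items has length 8. items[0] = 12.
items has length 8. Negative index -1 maps to positive index 8 + (-1) = 7. items[7] = 15.
Sum: 12 + 15 = 27.

27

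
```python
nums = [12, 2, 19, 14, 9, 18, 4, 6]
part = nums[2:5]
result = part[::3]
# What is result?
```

nums has length 8. The slice nums[2:5] selects indices [2, 3, 4] (2->19, 3->14, 4->9), giving [19, 14, 9]. So part = [19, 14, 9]. part has length 3. The slice part[::3] selects indices [0] (0->19), giving [19].

[19]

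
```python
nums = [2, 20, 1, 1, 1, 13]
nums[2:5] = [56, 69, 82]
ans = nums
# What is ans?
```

nums starts as [2, 20, 1, 1, 1, 13] (length 6). The slice nums[2:5] covers indices [2, 3, 4] with values [1, 1, 1]. Replacing that slice with [56, 69, 82] (same length) produces [2, 20, 56, 69, 82, 13].

[2, 20, 56, 69, 82, 13]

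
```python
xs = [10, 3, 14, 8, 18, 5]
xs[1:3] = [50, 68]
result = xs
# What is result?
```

xs starts as [10, 3, 14, 8, 18, 5] (length 6). The slice xs[1:3] covers indices [1, 2] with values [3, 14]. Replacing that slice with [50, 68] (same length) produces [10, 50, 68, 8, 18, 5].

[10, 50, 68, 8, 18, 5]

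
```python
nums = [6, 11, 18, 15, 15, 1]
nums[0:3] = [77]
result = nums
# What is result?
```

nums starts as [6, 11, 18, 15, 15, 1] (length 6). The slice nums[0:3] covers indices [0, 1, 2] with values [6, 11, 18]. Replacing that slice with [77] (different length) produces [77, 15, 15, 1].

[77, 15, 15, 1]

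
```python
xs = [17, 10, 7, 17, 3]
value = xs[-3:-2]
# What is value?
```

xs has length 5. The slice xs[-3:-2] selects indices [2] (2->7), giving [7].

[7]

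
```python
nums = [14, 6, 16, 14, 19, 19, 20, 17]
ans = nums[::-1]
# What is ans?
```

nums has length 8. The slice nums[::-1] selects indices [7, 6, 5, 4, 3, 2, 1, 0] (7->17, 6->20, 5->19, 4->19, 3->14, 2->16, 1->6, 0->14), giving [17, 20, 19, 19, 14, 16, 6, 14].

[17, 20, 19, 19, 14, 16, 6, 14]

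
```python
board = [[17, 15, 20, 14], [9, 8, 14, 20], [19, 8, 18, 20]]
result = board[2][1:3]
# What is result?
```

board[2] = [19, 8, 18, 20]. board[2] has length 4. The slice board[2][1:3] selects indices [1, 2] (1->8, 2->18), giving [8, 18].

[8, 18]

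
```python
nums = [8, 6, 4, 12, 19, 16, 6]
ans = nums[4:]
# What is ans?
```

nums has length 7. The slice nums[4:] selects indices [4, 5, 6] (4->19, 5->16, 6->6), giving [19, 16, 6].

[19, 16, 6]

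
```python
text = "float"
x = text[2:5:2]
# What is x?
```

text has length 5. The slice text[2:5:2] selects indices [2, 4] (2->'o', 4->'t'), giving 'ot'.

'ot'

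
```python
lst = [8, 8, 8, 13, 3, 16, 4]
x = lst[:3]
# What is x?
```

lst has length 7. The slice lst[:3] selects indices [0, 1, 2] (0->8, 1->8, 2->8), giving [8, 8, 8].

[8, 8, 8]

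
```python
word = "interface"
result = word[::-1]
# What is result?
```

word has length 9. The slice word[::-1] selects indices [8, 7, 6, 5, 4, 3, 2, 1, 0] (8->'e', 7->'c', 6->'a', 5->'f', 4->'r', 3->'e', 2->'t', 1->'n', 0->'i'), giving 'ecafretni'.

'ecafretni'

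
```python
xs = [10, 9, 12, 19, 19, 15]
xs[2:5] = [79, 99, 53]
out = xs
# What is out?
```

xs starts as [10, 9, 12, 19, 19, 15] (length 6). The slice xs[2:5] covers indices [2, 3, 4] with values [12, 19, 19]. Replacing that slice with [79, 99, 53] (same length) produces [10, 9, 79, 99, 53, 15].

[10, 9, 79, 99, 53, 15]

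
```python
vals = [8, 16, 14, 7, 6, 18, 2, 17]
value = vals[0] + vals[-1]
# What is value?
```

vals has length 8. vals[0] = 8.
vals has length 8. Negative index -1 maps to positive index 8 + (-1) = 7. vals[7] = 17.
Sum: 8 + 17 = 25.

25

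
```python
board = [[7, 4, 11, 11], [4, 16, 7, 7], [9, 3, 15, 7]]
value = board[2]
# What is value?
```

board has 3 rows. Row 2 is [9, 3, 15, 7].

[9, 3, 15, 7]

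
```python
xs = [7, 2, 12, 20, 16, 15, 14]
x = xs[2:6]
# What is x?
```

xs has length 7. The slice xs[2:6] selects indices [2, 3, 4, 5] (2->12, 3->20, 4->16, 5->15), giving [12, 20, 16, 15].

[12, 20, 16, 15]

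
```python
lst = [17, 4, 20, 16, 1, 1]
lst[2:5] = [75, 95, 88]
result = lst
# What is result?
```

lst starts as [17, 4, 20, 16, 1, 1] (length 6). The slice lst[2:5] covers indices [2, 3, 4] with values [20, 16, 1]. Replacing that slice with [75, 95, 88] (same length) produces [17, 4, 75, 95, 88, 1].

[17, 4, 75, 95, 88, 1]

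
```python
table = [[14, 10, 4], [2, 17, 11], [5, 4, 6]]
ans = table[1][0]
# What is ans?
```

table[1] = [2, 17, 11]. Taking column 0 of that row yields 2.

2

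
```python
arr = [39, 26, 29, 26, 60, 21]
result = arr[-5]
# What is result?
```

arr has length 6. Negative index -5 maps to positive index 6 + (-5) = 1. arr[1] = 26.

26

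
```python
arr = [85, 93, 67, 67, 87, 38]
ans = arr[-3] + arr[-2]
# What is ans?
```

arr has length 6. Negative index -3 maps to positive index 6 + (-3) = 3. arr[3] = 67.
arr has length 6. Negative index -2 maps to positive index 6 + (-2) = 4. arr[4] = 87.
Sum: 67 + 87 = 154.

154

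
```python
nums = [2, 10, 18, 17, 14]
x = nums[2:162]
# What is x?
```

nums has length 5. The slice nums[2:162] selects indices [2, 3, 4] (2->18, 3->17, 4->14), giving [18, 17, 14].

[18, 17, 14]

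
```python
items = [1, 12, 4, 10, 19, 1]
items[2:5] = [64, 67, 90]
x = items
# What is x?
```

items starts as [1, 12, 4, 10, 19, 1] (length 6). The slice items[2:5] covers indices [2, 3, 4] with values [4, 10, 19]. Replacing that slice with [64, 67, 90] (same length) produces [1, 12, 64, 67, 90, 1].

[1, 12, 64, 67, 90, 1]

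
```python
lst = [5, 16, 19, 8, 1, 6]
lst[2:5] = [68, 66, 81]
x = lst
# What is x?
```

lst starts as [5, 16, 19, 8, 1, 6] (length 6). The slice lst[2:5] covers indices [2, 3, 4] with values [19, 8, 1]. Replacing that slice with [68, 66, 81] (same length) produces [5, 16, 68, 66, 81, 6].

[5, 16, 68, 66, 81, 6]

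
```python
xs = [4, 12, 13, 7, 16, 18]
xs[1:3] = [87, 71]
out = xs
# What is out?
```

xs starts as [4, 12, 13, 7, 16, 18] (length 6). The slice xs[1:3] covers indices [1, 2] with values [12, 13]. Replacing that slice with [87, 71] (same length) produces [4, 87, 71, 7, 16, 18].

[4, 87, 71, 7, 16, 18]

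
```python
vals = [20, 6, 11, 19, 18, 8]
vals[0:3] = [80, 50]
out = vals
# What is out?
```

vals starts as [20, 6, 11, 19, 18, 8] (length 6). The slice vals[0:3] covers indices [0, 1, 2] with values [20, 6, 11]. Replacing that slice with [80, 50] (different length) produces [80, 50, 19, 18, 8].

[80, 50, 19, 18, 8]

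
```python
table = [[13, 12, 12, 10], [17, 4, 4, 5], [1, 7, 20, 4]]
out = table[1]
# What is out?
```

table has 3 rows. Row 1 is [17, 4, 4, 5].

[17, 4, 4, 5]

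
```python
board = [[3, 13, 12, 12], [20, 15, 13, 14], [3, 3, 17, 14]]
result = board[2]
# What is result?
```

board has 3 rows. Row 2 is [3, 3, 17, 14].

[3, 3, 17, 14]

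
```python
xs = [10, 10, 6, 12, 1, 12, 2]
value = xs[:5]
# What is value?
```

xs has length 7. The slice xs[:5] selects indices [0, 1, 2, 3, 4] (0->10, 1->10, 2->6, 3->12, 4->1), giving [10, 10, 6, 12, 1].

[10, 10, 6, 12, 1]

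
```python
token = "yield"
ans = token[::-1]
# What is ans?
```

token has length 5. The slice token[::-1] selects indices [4, 3, 2, 1, 0] (4->'d', 3->'l', 2->'e', 1->'i', 0->'y'), giving 'dleiy'.

'dleiy'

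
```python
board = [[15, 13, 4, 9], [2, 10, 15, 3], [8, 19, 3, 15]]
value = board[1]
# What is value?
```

board has 3 rows. Row 1 is [2, 10, 15, 3].

[2, 10, 15, 3]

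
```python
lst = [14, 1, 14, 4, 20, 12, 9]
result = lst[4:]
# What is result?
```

lst has length 7. The slice lst[4:] selects indices [4, 5, 6] (4->20, 5->12, 6->9), giving [20, 12, 9].

[20, 12, 9]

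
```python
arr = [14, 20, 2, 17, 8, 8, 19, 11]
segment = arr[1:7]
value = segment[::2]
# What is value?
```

arr has length 8. The slice arr[1:7] selects indices [1, 2, 3, 4, 5, 6] (1->20, 2->2, 3->17, 4->8, 5->8, 6->19), giving [20, 2, 17, 8, 8, 19]. So segment = [20, 2, 17, 8, 8, 19]. segment has length 6. The slice segment[::2] selects indices [0, 2, 4] (0->20, 2->17, 4->8), giving [20, 17, 8].

[20, 17, 8]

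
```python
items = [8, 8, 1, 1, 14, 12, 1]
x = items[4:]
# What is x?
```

items has length 7. The slice items[4:] selects indices [4, 5, 6] (4->14, 5->12, 6->1), giving [14, 12, 1].

[14, 12, 1]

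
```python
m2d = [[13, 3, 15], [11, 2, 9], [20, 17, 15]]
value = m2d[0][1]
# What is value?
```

m2d[0] = [13, 3, 15]. Taking column 1 of that row yields 3.

3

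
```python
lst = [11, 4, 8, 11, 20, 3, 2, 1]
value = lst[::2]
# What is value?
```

lst has length 8. The slice lst[::2] selects indices [0, 2, 4, 6] (0->11, 2->8, 4->20, 6->2), giving [11, 8, 20, 2].

[11, 8, 20, 2]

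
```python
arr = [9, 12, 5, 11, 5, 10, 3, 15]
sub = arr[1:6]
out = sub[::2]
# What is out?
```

arr has length 8. The slice arr[1:6] selects indices [1, 2, 3, 4, 5] (1->12, 2->5, 3->11, 4->5, 5->10), giving [12, 5, 11, 5, 10]. So sub = [12, 5, 11, 5, 10]. sub has length 5. The slice sub[::2] selects indices [0, 2, 4] (0->12, 2->11, 4->10), giving [12, 11, 10].

[12, 11, 10]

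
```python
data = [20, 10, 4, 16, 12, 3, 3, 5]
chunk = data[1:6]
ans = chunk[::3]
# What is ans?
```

data has length 8. The slice data[1:6] selects indices [1, 2, 3, 4, 5] (1->10, 2->4, 3->16, 4->12, 5->3), giving [10, 4, 16, 12, 3]. So chunk = [10, 4, 16, 12, 3]. chunk has length 5. The slice chunk[::3] selects indices [0, 3] (0->10, 3->12), giving [10, 12].

[10, 12]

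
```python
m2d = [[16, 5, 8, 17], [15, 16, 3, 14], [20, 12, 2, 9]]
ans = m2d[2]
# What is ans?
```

m2d has 3 rows. Row 2 is [20, 12, 2, 9].

[20, 12, 2, 9]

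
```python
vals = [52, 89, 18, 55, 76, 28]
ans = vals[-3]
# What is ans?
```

vals has length 6. Negative index -3 maps to positive index 6 + (-3) = 3. vals[3] = 55.

55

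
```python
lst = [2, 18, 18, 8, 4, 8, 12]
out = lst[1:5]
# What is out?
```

lst has length 7. The slice lst[1:5] selects indices [1, 2, 3, 4] (1->18, 2->18, 3->8, 4->4), giving [18, 18, 8, 4].

[18, 18, 8, 4]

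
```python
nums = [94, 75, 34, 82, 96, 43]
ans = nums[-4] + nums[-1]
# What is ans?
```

nums has length 6. Negative index -4 maps to positive index 6 + (-4) = 2. nums[2] = 34.
nums has length 6. Negative index -1 maps to positive index 6 + (-1) = 5. nums[5] = 43.
Sum: 34 + 43 = 77.

77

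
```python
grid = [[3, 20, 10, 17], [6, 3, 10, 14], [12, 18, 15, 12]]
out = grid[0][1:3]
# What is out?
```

grid[0] = [3, 20, 10, 17]. grid[0] has length 4. The slice grid[0][1:3] selects indices [1, 2] (1->20, 2->10), giving [20, 10].

[20, 10]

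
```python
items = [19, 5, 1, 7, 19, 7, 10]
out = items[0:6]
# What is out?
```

items has length 7. The slice items[0:6] selects indices [0, 1, 2, 3, 4, 5] (0->19, 1->5, 2->1, 3->7, 4->19, 5->7), giving [19, 5, 1, 7, 19, 7].

[19, 5, 1, 7, 19, 7]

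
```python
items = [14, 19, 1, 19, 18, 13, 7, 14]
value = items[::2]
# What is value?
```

items has length 8. The slice items[::2] selects indices [0, 2, 4, 6] (0->14, 2->1, 4->18, 6->7), giving [14, 1, 18, 7].

[14, 1, 18, 7]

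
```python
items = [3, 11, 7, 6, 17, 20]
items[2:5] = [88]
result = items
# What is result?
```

items starts as [3, 11, 7, 6, 17, 20] (length 6). The slice items[2:5] covers indices [2, 3, 4] with values [7, 6, 17]. Replacing that slice with [88] (different length) produces [3, 11, 88, 20].

[3, 11, 88, 20]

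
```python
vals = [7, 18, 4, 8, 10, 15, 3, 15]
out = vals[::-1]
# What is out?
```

vals has length 8. The slice vals[::-1] selects indices [7, 6, 5, 4, 3, 2, 1, 0] (7->15, 6->3, 5->15, 4->10, 3->8, 2->4, 1->18, 0->7), giving [15, 3, 15, 10, 8, 4, 18, 7].

[15, 3, 15, 10, 8, 4, 18, 7]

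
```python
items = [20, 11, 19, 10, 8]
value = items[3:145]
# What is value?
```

items has length 5. The slice items[3:145] selects indices [3, 4] (3->10, 4->8), giving [10, 8].

[10, 8]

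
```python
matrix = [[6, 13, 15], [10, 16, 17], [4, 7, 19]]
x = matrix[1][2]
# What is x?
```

matrix[1] = [10, 16, 17]. Taking column 2 of that row yields 17.

17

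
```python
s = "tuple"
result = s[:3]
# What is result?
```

s has length 5. The slice s[:3] selects indices [0, 1, 2] (0->'t', 1->'u', 2->'p'), giving 'tup'.

'tup'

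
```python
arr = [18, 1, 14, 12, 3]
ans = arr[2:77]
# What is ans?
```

arr has length 5. The slice arr[2:77] selects indices [2, 3, 4] (2->14, 3->12, 4->3), giving [14, 12, 3].

[14, 12, 3]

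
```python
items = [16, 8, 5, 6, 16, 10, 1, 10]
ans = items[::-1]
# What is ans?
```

items has length 8. The slice items[::-1] selects indices [7, 6, 5, 4, 3, 2, 1, 0] (7->10, 6->1, 5->10, 4->16, 3->6, 2->5, 1->8, 0->16), giving [10, 1, 10, 16, 6, 5, 8, 16].

[10, 1, 10, 16, 6, 5, 8, 16]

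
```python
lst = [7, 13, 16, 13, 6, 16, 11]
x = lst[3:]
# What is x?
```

lst has length 7. The slice lst[3:] selects indices [3, 4, 5, 6] (3->13, 4->6, 5->16, 6->11), giving [13, 6, 16, 11].

[13, 6, 16, 11]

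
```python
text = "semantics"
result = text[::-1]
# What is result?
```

text has length 9. The slice text[::-1] selects indices [8, 7, 6, 5, 4, 3, 2, 1, 0] (8->'s', 7->'c', 6->'i', 5->'t', 4->'n', 3->'a', 2->'m', 1->'e', 0->'s'), giving 'scitnames'.

'scitnames'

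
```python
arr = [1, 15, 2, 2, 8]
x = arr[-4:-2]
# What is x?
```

arr has length 5. The slice arr[-4:-2] selects indices [1, 2] (1->15, 2->2), giving [15, 2].

[15, 2]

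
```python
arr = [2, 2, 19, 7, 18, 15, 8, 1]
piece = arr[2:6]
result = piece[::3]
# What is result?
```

arr has length 8. The slice arr[2:6] selects indices [2, 3, 4, 5] (2->19, 3->7, 4->18, 5->15), giving [19, 7, 18, 15]. So piece = [19, 7, 18, 15]. piece has length 4. The slice piece[::3] selects indices [0, 3] (0->19, 3->15), giving [19, 15].

[19, 15]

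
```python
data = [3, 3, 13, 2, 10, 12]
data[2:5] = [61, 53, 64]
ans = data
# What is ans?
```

data starts as [3, 3, 13, 2, 10, 12] (length 6). The slice data[2:5] covers indices [2, 3, 4] with values [13, 2, 10]. Replacing that slice with [61, 53, 64] (same length) produces [3, 3, 61, 53, 64, 12].

[3, 3, 61, 53, 64, 12]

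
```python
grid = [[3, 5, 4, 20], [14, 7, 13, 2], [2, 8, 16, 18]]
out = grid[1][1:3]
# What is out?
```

grid[1] = [14, 7, 13, 2]. grid[1] has length 4. The slice grid[1][1:3] selects indices [1, 2] (1->7, 2->13), giving [7, 13].

[7, 13]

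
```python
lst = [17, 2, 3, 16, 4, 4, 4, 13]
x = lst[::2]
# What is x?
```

lst has length 8. The slice lst[::2] selects indices [0, 2, 4, 6] (0->17, 2->3, 4->4, 6->4), giving [17, 3, 4, 4].

[17, 3, 4, 4]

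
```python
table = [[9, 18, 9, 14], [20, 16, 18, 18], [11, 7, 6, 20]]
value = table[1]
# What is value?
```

table has 3 rows. Row 1 is [20, 16, 18, 18].

[20, 16, 18, 18]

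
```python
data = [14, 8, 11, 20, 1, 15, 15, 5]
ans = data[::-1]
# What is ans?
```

data has length 8. The slice data[::-1] selects indices [7, 6, 5, 4, 3, 2, 1, 0] (7->5, 6->15, 5->15, 4->1, 3->20, 2->11, 1->8, 0->14), giving [5, 15, 15, 1, 20, 11, 8, 14].

[5, 15, 15, 1, 20, 11, 8, 14]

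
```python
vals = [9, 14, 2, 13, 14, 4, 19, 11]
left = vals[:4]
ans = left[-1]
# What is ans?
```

vals has length 8. The slice vals[:4] selects indices [0, 1, 2, 3] (0->9, 1->14, 2->2, 3->13), giving [9, 14, 2, 13]. So left = [9, 14, 2, 13]. Then left[-1] = 13.

13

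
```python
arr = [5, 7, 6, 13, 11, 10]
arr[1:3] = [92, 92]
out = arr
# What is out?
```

arr starts as [5, 7, 6, 13, 11, 10] (length 6). The slice arr[1:3] covers indices [1, 2] with values [7, 6]. Replacing that slice with [92, 92] (same length) produces [5, 92, 92, 13, 11, 10].

[5, 92, 92, 13, 11, 10]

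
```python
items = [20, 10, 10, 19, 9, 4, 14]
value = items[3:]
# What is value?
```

items has length 7. The slice items[3:] selects indices [3, 4, 5, 6] (3->19, 4->9, 5->4, 6->14), giving [19, 9, 4, 14].

[19, 9, 4, 14]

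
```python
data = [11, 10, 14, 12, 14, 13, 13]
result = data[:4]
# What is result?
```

data has length 7. The slice data[:4] selects indices [0, 1, 2, 3] (0->11, 1->10, 2->14, 3->12), giving [11, 10, 14, 12].

[11, 10, 14, 12]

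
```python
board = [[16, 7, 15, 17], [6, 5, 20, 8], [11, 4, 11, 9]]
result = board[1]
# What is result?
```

board has 3 rows. Row 1 is [6, 5, 20, 8].

[6, 5, 20, 8]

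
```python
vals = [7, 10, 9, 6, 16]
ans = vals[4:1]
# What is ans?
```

vals has length 5. The slice vals[4:1] resolves to an empty index range, so the result is [].

[]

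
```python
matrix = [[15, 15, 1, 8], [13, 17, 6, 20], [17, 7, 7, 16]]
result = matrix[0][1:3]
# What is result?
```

matrix[0] = [15, 15, 1, 8]. matrix[0] has length 4. The slice matrix[0][1:3] selects indices [1, 2] (1->15, 2->1), giving [15, 1].

[15, 1]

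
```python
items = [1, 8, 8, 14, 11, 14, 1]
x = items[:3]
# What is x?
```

items has length 7. The slice items[:3] selects indices [0, 1, 2] (0->1, 1->8, 2->8), giving [1, 8, 8].

[1, 8, 8]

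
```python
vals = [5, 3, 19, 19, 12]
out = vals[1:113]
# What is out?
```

vals has length 5. The slice vals[1:113] selects indices [1, 2, 3, 4] (1->3, 2->19, 3->19, 4->12), giving [3, 19, 19, 12].

[3, 19, 19, 12]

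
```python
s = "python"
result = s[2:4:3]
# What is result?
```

s has length 6. The slice s[2:4:3] selects indices [2] (2->'t'), giving 't'.

't'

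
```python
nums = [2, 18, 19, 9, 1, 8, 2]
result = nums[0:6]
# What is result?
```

nums has length 7. The slice nums[0:6] selects indices [0, 1, 2, 3, 4, 5] (0->2, 1->18, 2->19, 3->9, 4->1, 5->8), giving [2, 18, 19, 9, 1, 8].

[2, 18, 19, 9, 1, 8]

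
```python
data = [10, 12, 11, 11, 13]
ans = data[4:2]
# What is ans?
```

data has length 5. The slice data[4:2] resolves to an empty index range, so the result is [].

[]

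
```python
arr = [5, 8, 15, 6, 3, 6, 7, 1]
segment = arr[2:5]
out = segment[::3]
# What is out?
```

arr has length 8. The slice arr[2:5] selects indices [2, 3, 4] (2->15, 3->6, 4->3), giving [15, 6, 3]. So segment = [15, 6, 3]. segment has length 3. The slice segment[::3] selects indices [0] (0->15), giving [15].

[15]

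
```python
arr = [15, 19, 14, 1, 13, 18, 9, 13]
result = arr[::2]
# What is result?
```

arr has length 8. The slice arr[::2] selects indices [0, 2, 4, 6] (0->15, 2->14, 4->13, 6->9), giving [15, 14, 13, 9].

[15, 14, 13, 9]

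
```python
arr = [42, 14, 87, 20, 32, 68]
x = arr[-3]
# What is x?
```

arr has length 6. Negative index -3 maps to positive index 6 + (-3) = 3. arr[3] = 20.

20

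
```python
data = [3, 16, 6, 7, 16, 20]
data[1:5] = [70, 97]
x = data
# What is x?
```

data starts as [3, 16, 6, 7, 16, 20] (length 6). The slice data[1:5] covers indices [1, 2, 3, 4] with values [16, 6, 7, 16]. Replacing that slice with [70, 97] (different length) produces [3, 70, 97, 20].

[3, 70, 97, 20]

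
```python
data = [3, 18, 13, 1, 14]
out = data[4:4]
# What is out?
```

data has length 5. The slice data[4:4] resolves to an empty index range, so the result is [].

[]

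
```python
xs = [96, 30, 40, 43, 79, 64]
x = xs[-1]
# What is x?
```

xs has length 6. Negative index -1 maps to positive index 6 + (-1) = 5. xs[5] = 64.

64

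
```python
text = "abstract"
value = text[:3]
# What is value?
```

text has length 8. The slice text[:3] selects indices [0, 1, 2] (0->'a', 1->'b', 2->'s'), giving 'abs'.

'abs'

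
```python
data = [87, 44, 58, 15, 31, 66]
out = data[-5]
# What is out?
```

data has length 6. Negative index -5 maps to positive index 6 + (-5) = 1. data[1] = 44.

44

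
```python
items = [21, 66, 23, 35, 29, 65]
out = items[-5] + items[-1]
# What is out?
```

items has length 6. Negative index -5 maps to positive index 6 + (-5) = 1. items[1] = 66.
items has length 6. Negative index -1 maps to positive index 6 + (-1) = 5. items[5] = 65.
Sum: 66 + 65 = 131.

131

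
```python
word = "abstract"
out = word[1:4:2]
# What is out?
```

word has length 8. The slice word[1:4:2] selects indices [1, 3] (1->'b', 3->'t'), giving 'bt'.

'bt'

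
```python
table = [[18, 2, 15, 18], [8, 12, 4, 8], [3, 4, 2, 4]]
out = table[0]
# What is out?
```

table has 3 rows. Row 0 is [18, 2, 15, 18].

[18, 2, 15, 18]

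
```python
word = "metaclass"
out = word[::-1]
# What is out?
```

word has length 9. The slice word[::-1] selects indices [8, 7, 6, 5, 4, 3, 2, 1, 0] (8->'s', 7->'s', 6->'a', 5->'l', 4->'c', 3->'a', 2->'t', 1->'e', 0->'m'), giving 'ssalcatem'.

'ssalcatem'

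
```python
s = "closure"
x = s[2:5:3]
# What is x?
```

s has length 7. The slice s[2:5:3] selects indices [2] (2->'o'), giving 'o'.

'o'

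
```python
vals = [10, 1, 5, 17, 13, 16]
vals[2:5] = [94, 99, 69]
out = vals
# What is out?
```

vals starts as [10, 1, 5, 17, 13, 16] (length 6). The slice vals[2:5] covers indices [2, 3, 4] with values [5, 17, 13]. Replacing that slice with [94, 99, 69] (same length) produces [10, 1, 94, 99, 69, 16].

[10, 1, 94, 99, 69, 16]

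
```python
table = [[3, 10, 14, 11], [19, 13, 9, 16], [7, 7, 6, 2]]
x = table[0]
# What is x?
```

table has 3 rows. Row 0 is [3, 10, 14, 11].

[3, 10, 14, 11]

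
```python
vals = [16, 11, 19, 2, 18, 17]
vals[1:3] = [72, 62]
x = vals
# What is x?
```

vals starts as [16, 11, 19, 2, 18, 17] (length 6). The slice vals[1:3] covers indices [1, 2] with values [11, 19]. Replacing that slice with [72, 62] (same length) produces [16, 72, 62, 2, 18, 17].

[16, 72, 62, 2, 18, 17]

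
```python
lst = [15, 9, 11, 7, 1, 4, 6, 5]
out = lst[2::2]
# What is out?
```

lst has length 8. The slice lst[2::2] selects indices [2, 4, 6] (2->11, 4->1, 6->6), giving [11, 1, 6].

[11, 1, 6]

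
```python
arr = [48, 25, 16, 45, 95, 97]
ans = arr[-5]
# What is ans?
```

arr has length 6. Negative index -5 maps to positive index 6 + (-5) = 1. arr[1] = 25.

25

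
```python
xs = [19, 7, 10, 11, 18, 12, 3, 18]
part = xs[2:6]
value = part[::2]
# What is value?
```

xs has length 8. The slice xs[2:6] selects indices [2, 3, 4, 5] (2->10, 3->11, 4->18, 5->12), giving [10, 11, 18, 12]. So part = [10, 11, 18, 12]. part has length 4. The slice part[::2] selects indices [0, 2] (0->10, 2->18), giving [10, 18].

[10, 18]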